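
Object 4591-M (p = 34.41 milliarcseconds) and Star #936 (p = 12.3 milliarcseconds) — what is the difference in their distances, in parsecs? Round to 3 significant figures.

d_A = 1/0.03441″ = 29.061 pc; d_B = 1/0.01230″ = 81.301 pc.
|d_B − d_A| = |81.301 − 29.061| = 52.24 pc.

52.2 pc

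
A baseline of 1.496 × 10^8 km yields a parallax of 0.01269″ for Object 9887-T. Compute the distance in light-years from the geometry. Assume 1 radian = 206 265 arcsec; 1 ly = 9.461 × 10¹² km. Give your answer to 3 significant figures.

257 ly

θ = 0.01269″ = 0.01269/206265 = 6.1523 × 10^-8 rad.
d = B/θ = (1.496 × 10^8) / (6.1523 × 10^-8) = 2.4316 × 10^15 km = (2.4316 × 10^15) / (9.461 × 10^12) ly = 257.01 ly.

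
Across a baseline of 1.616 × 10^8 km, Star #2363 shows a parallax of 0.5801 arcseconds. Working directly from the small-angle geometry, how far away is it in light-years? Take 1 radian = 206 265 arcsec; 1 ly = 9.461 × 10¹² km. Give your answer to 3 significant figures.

θ = 0.5801″ = 0.5801/206265 = 2.8124 × 10^-6 rad.
d = B/θ = (1.616 × 10^8) / (2.8124 × 10^-6) = 5.7460 × 10^13 km = (5.7460 × 10^13) / (9.461 × 10^12) ly = 6.0734 ly.

6.07 ly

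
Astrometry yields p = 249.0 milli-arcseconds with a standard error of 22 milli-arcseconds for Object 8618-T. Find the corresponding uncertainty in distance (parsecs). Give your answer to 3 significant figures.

0.355 pc

d = 1/p, so σ_d = σ_p / p².
σ_d = 0.0220 / (0.2490)² = 0.0220 / 0.062001 = 0.35483 pc.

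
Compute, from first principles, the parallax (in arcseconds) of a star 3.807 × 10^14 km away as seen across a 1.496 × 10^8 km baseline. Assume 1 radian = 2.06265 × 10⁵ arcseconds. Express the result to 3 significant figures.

0.0811 arcsec

θ ≈ B/d = (1.496 × 10^8) / (3.807 × 10^14) = 3.9296 × 10^-7 rad.
In arcseconds: 3.9296 × 10^-7 × 206265 = 0.081054″.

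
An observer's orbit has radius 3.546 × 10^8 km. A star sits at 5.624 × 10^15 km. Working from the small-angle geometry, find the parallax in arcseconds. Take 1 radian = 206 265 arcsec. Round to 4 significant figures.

0.01301 arcsec

θ ≈ B/d = (3.546 × 10^8) / (5.624 × 10^15) = 6.3051 × 10^-8 rad.
In arcseconds: 6.3051 × 10^-8 × 206265 = 0.013005″.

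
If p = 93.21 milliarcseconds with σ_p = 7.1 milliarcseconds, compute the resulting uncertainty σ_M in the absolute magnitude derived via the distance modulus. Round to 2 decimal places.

σ_M = 0.17 mag

M = m − 5 log₁₀ d + 5 = m + 5 log₁₀ p + 5, so ∂M/∂p = 5/(p ln 10).
σ_M = (5/ln 10) · (σ_p/p) = 2.1715 × 7.1/93.21 = 2.1715 × 0.076172 = 0.16541.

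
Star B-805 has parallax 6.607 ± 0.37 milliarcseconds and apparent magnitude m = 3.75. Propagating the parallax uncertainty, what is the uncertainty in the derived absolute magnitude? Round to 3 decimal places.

M = m − 5 log₁₀ d + 5 = m + 5 log₁₀ p + 5, so ∂M/∂p = 5/(p ln 10).
σ_M = (5/ln 10) · (σ_p/p) = 2.1715 × 0.37/6.607 = 2.1715 × 0.056001 = 0.12161.

σ_M = 0.122 mag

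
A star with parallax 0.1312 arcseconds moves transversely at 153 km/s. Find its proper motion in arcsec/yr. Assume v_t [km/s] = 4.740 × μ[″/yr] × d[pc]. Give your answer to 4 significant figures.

4.235 arcsec/yr

d = 1/p = 1/0.1312″ = 7.622 pc.
μ = v_t / (4.74 d) = 153 / (4.74 × 7.622) = 153 / 36.128 = 4.2349 ″/yr.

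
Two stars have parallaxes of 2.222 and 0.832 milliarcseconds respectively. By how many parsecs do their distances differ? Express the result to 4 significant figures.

d_A = 1/0.002222″ = 450.05 pc; d_B = 1/0.0008320″ = 1201.9 pc.
|d_B − d_A| = |1201.9 − 450.05| = 751.85 pc.

751.9 pc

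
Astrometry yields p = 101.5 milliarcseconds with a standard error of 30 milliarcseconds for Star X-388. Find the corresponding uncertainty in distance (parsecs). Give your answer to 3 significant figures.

2.91 pc

d = 1/p, so σ_d = σ_p / p².
σ_d = 0.0300 / (0.1015)² = 0.0300 / 0.010302 = 2.9121 pc.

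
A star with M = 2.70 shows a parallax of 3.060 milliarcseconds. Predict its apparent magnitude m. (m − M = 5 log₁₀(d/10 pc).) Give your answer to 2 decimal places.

d = 1/p = 1/0.003060″ = 326.8 pc.
m − M = 5 log₁₀ d − 5 = 5 log₁₀(326.8) − 5 = 12.5714 − 5 = 7.5714.
m = M + (m − M) = 2.70 + 7.5714 = 10.27.

m = 10.27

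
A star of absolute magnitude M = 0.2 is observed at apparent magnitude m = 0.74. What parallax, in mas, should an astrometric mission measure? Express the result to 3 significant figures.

78.0 mas

m − M = 0.74 − 0.2 = 0.54.
d = 10^((m−M)/5 + 1) = 10^1.108 = 12.823 pc.
p = 1/d = 1/12.823 = 0.077985 arcsec = 77.985 mas.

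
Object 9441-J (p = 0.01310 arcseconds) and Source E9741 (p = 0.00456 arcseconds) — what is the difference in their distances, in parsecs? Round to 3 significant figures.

143 pc

d_A = 1/0.01310″ = 76.336 pc; d_B = 1/0.004560″ = 219.3 pc.
|d_B − d_A| = |219.3 − 76.336| = 142.96 pc.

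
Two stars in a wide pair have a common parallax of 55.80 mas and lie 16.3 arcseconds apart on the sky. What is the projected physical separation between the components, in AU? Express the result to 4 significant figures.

292.1 AU

d = 1/p = 1/0.05580″ = 17.921 pc.
At distance d (pc), an angle of θ arcsec spans θ·d AU: s = 16.3 × 17.921 = 292.11 AU.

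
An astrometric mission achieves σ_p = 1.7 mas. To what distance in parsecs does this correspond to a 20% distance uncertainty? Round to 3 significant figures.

σ_d/d = σ_p/p, so the condition is σ_p/p ≤ 0.20, i.e. p ≥ σ_p/0.20.
p_min = 1.7/0.20 = 8.5 mas = 0.0085 arcsec.
d_max = 1/p_min = 1/0.0085 = 117.65 pc.

118 pc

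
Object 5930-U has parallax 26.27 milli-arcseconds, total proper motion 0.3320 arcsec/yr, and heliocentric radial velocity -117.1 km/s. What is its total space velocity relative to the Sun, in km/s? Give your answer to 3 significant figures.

d = 1/p = 1/0.02627″ = 38.066 pc.
v_t = 4.740 μ d = 4.740 × 0.3320 × 38.066 = 59.904 km/s.
v = √(v_r² + v_t²) = √((-117.1)² + 59.904²) = √17300.9 = 131.53 km/s.

132 km/s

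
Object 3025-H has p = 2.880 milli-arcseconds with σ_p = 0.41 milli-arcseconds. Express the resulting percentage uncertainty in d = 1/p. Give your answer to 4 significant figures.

For d = 1/p, |σ_d/d| = |σ_p/p|.
σ_p/p = 0.41 / 2.880 = 0.14236 = 14.236%.

14.24%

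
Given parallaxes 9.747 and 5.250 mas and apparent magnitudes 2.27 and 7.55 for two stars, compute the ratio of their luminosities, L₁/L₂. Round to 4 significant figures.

d₁ = 1/p₁ = 1/0.009747″ = 102.6 pc; d₂ = 1/p₂ = 1/0.005250″ = 190.48 pc.
M₁ = m₁ − 5 log₁₀ d₁ + 5 = 2.27 − 10.0557 + 5 = -2.7857.
M₂ = 7.55 − 11.3992 + 5 = 1.1508.
L₁/L₂ = 10^(0.4(M₂ − M₁)) = 10^(0.4 × 3.9365) = 10^1.57460 = 37.549.

L₁/L₂ = 37.55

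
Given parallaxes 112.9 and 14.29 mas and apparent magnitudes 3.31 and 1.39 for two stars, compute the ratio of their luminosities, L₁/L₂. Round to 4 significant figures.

d₁ = 1/p₁ = 1/0.1129″ = 8.8574 pc; d₂ = 1/p₂ = 1/0.01429″ = 69.979 pc.
M₁ = m₁ − 5 log₁₀ d₁ + 5 = 3.31 − 4.7365 + 5 = 3.5735.
M₂ = 1.39 − 9.2248 + 5 = -2.8348.
L₁/L₂ = 10^(0.4(M₂ − M₁)) = 10^(0.4 × (-6.4083)) = 10^(-2.56332) = 0.0027333.

L₁/L₂ = 0.002733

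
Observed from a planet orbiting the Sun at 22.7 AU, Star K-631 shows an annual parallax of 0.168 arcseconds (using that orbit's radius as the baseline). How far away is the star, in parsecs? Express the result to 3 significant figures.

135 pc

With baseline B (in AU) and parallax p (in arcsec), d = B/p parsecs.
d = 22.7 / 0.168 = 135.12 pc.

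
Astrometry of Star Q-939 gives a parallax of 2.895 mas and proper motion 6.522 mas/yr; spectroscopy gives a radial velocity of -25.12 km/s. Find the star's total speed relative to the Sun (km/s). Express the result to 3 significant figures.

27.3 km/s

d = 1/p = 1/0.002895″ = 345.42 pc.
μ = 6.522 mas/yr = 0.006522 ″/yr.
v_t = 4.740 μ d = 4.740 × 0.006522 × 345.42 = 10.678 km/s.
v = √(v_r² + v_t²) = √((-25.12)² + 10.678²) = √745.034 = 27.295 km/s.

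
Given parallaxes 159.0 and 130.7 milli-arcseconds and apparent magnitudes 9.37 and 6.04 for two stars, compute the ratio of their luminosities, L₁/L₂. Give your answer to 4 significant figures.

L₁/L₂ = 0.03146

d₁ = 1/p₁ = 1/0.1590″ = 6.2893 pc; d₂ = 1/p₂ = 1/0.1307″ = 7.6511 pc.
M₁ = m₁ − 5 log₁₀ d₁ + 5 = 9.37 − 3.9930 + 5 = 10.3770.
M₂ = 6.04 − 4.4186 + 5 = 6.6214.
L₁/L₂ = 10^(0.4(M₂ − M₁)) = 10^(0.4 × (-3.7556)) = 10^(-1.50224) = 0.03146.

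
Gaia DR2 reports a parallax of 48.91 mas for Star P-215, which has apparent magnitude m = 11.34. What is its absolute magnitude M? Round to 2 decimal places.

M = 9.79

d = 1/p = 1/0.04891″ = 20.446 pc.
m − M = 5 log₁₀(20.446) − 5 = 6.5530 − 5 = 1.5530.
M = m − (m − M) = 11.34 − 1.5530 = 9.79.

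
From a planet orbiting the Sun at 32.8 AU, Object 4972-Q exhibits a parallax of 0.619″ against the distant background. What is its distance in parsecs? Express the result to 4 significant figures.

With baseline B (in AU) and parallax p (in arcsec), d = B/p parsecs.
d = 32.8 / 0.619 = 52.989 pc.

52.99 pc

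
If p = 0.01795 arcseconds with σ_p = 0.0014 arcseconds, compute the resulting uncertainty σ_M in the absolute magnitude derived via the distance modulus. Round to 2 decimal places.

M = m − 5 log₁₀ d + 5 = m + 5 log₁₀ p + 5, so ∂M/∂p = 5/(p ln 10).
σ_M = (5/ln 10) · (σ_p/p) = 2.1715 × 0.0014/0.01795 = 2.1715 × 0.077994 = 0.16936.

σ_M = 0.17 mag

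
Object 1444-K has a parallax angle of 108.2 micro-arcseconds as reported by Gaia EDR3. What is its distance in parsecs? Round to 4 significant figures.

9242 pc

p = 108.2 micro-arcseconds = 0.0001082 arcsec.
d = 1/p = 1/0.0001082 = 9242.1 pc.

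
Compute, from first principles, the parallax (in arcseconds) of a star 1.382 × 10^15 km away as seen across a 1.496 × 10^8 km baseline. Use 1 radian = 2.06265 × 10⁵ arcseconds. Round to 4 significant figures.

θ ≈ B/d = (1.496 × 10^8) / (1.382 × 10^15) = 1.0825 × 10^-7 rad.
In arcseconds: 1.0825 × 10^-7 × 206265 = 0.022328″.

0.02233 arcsec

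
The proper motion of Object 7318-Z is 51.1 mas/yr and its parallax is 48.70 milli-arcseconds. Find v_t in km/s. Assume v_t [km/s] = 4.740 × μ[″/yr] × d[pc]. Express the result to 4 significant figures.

d = 1/p = 1/0.04870″ = 20.534 pc.
μ = 51.1 mas/yr = 0.0511 ″/yr.
v_t = 4.74 × μ × d = 4.74 × 0.0511 × 20.534 = 4.9736 km/s.

4.974 km/s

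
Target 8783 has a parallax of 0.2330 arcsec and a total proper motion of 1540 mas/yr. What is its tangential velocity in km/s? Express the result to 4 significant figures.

31.33 km/s

d = 1/p = 1/0.2330″ = 4.2918 pc.
μ = 1540 mas/yr = 1.54 ″/yr.
v_t = 4.74 × μ × d = 4.74 × 1.54 × 4.2918 = 31.328 km/s.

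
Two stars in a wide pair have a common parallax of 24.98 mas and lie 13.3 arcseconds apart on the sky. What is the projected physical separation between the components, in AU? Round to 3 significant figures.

532 AU

d = 1/p = 1/0.02498″ = 40.032 pc.
At distance d (pc), an angle of θ arcsec spans θ·d AU: s = 13.3 × 40.032 = 532.43 AU.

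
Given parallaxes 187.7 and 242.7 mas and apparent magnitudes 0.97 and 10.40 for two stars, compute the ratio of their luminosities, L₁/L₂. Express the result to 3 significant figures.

d₁ = 1/p₁ = 1/0.1877″ = 5.3277 pc; d₂ = 1/p₂ = 1/0.2427″ = 4.1203 pc.
M₁ = m₁ − 5 log₁₀ d₁ + 5 = 0.97 − 3.6327 + 5 = 2.3373.
M₂ = 10.40 − 3.0746 + 5 = 12.3254.
L₁/L₂ = 10^(0.4(M₂ − M₁)) = 10^(0.4 × 9.9881) = 10^3.99524 = 9891.

L₁/L₂ = 9890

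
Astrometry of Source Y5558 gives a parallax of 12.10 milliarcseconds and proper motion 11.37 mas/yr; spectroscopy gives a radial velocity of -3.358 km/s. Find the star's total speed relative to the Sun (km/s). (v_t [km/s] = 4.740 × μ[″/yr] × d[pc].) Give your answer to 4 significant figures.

5.578 km/s

d = 1/p = 1/0.01210″ = 82.645 pc.
μ = 11.37 mas/yr = 0.01137 ″/yr.
v_t = 4.740 μ d = 4.740 × 0.01137 × 82.645 = 4.4541 km/s.
v = √(v_r² + v_t²) = √((-3.358)² + 4.4541²) = √31.1152 = 5.5781 km/s.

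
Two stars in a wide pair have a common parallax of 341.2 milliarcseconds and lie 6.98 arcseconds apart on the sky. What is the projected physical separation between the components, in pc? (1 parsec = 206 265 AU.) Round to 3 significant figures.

9.92 × 10^-5 pc

d = 1/p = 1/0.3412″ = 2.9308 pc.
At distance d (pc), an angle of θ arcsec spans θ·d AU: s = 6.98 × 2.9308 = 20.457 AU.
= 20.457 / 206265 = 9.9178 × 10^-5 pc.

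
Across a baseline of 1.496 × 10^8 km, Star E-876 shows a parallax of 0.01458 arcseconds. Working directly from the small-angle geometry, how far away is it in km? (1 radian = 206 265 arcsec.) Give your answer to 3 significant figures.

2.12 × 10^15 km

θ = 0.01458″ = 0.01458/206265 = 7.0686 × 10^-8 rad.
d = B/θ = (1.496 × 10^8) / (7.0686 × 10^-8) = 2.1164 × 10^15 km.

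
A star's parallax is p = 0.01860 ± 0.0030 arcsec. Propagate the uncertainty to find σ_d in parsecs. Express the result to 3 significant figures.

8.67 pc

d = 1/p, so σ_d = σ_p / p².
σ_d = 0.00300 / (0.01860)² = 0.00300 / 0.00034596 = 8.6715 pc.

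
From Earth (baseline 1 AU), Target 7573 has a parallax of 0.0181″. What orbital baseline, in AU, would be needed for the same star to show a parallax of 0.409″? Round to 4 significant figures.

Parallax scales linearly with baseline: p ∝ B, so B = p_target / p_Earth × 1 AU.
B = 0.409 / 0.0181 = 22.597 AU.

22.60 AU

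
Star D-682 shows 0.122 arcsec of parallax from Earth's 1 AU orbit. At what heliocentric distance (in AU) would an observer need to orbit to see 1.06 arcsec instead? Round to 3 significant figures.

Parallax scales linearly with baseline: p ∝ B, so B = p_target / p_Earth × 1 AU.
B = 1.06 / 0.122 = 8.6885 AU.

8.69 AU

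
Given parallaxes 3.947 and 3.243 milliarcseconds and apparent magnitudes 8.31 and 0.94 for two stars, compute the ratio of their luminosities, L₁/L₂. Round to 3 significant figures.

L₁/L₂ = 0.000761

d₁ = 1/p₁ = 1/0.003947″ = 253.36 pc; d₂ = 1/p₂ = 1/0.003243″ = 308.36 pc.
M₁ = m₁ − 5 log₁₀ d₁ + 5 = 8.31 − 12.0187 + 5 = 1.2913.
M₂ = 0.94 − 12.4453 + 5 = -6.5053.
L₁/L₂ = 10^(0.4(M₂ − M₁)) = 10^(0.4 × (-7.7966)) = 10^(-3.11864) = 0.00076096.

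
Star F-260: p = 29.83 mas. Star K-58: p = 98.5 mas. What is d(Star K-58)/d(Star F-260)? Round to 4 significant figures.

0.3028

Since d = 1/p, d_B/d_A = p_A/p_B.
= 29.83 / 98.5 = 0.30284.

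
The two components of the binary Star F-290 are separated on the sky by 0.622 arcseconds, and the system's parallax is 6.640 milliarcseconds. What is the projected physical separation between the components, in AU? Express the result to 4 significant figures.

93.67 AU

d = 1/p = 1/0.006640″ = 150.6 pc.
At distance d (pc), an angle of θ arcsec spans θ·d AU: s = 0.622 × 150.6 = 93.673 AU.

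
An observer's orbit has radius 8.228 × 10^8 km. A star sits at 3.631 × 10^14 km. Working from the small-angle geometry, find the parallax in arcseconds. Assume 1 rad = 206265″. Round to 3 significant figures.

θ ≈ B/d = (8.228 × 10^8) / (3.631 × 10^14) = 2.2660 × 10^-6 rad.
In arcseconds: 2.2660 × 10^-6 × 206265 = 0.4674″.

0.467 arcsec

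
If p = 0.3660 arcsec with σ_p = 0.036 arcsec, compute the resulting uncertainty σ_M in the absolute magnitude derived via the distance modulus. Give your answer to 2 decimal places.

σ_M = 0.21 mag

M = m − 5 log₁₀ d + 5 = m + 5 log₁₀ p + 5, so ∂M/∂p = 5/(p ln 10).
σ_M = (5/ln 10) · (σ_p/p) = 2.1715 × 0.036/0.3660 = 2.1715 × 0.098361 = 0.21359.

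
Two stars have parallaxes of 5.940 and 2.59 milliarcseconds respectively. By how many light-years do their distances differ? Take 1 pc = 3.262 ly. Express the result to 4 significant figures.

710.3 ly

d_A = 1/0.005940″ = 168.35 pc; d_B = 1/0.002590″ = 386.1 pc.
|d_B − d_A| = |386.1 − 168.35| = 217.75 pc = 217.75 × 3.262 ly = 710.3 ly.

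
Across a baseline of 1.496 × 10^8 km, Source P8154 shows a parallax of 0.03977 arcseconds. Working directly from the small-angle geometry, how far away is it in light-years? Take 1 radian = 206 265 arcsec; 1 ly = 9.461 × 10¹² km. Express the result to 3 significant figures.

82.0 ly

θ = 0.03977″ = 0.03977/206265 = 1.9281 × 10^-7 rad.
d = B/θ = (1.496 × 10^8) / (1.9281 × 10^-7) = 7.7589 × 10^14 km = (7.7589 × 10^14) / (9.461 × 10^12) ly = 82.009 ly.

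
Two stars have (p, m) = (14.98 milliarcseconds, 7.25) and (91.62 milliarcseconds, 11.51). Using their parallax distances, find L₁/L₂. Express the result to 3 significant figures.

d₁ = 1/p₁ = 1/0.01498″ = 66.756 pc; d₂ = 1/p₂ = 1/0.09162″ = 10.915 pc.
M₁ = m₁ − 5 log₁₀ d₁ + 5 = 7.25 − 9.1225 + 5 = 3.1275.
M₂ = 11.51 − 5.1901 + 5 = 11.3199.
L₁/L₂ = 10^(0.4(M₂ − M₁)) = 10^(0.4 × 8.1924) = 10^3.27696 = 1892.2.

L₁/L₂ = 1890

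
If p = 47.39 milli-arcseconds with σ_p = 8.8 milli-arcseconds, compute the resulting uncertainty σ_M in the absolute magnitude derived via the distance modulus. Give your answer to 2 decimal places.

σ_M = 0.40 mag

M = m − 5 log₁₀ d + 5 = m + 5 log₁₀ p + 5, so ∂M/∂p = 5/(p ln 10).
σ_M = (5/ln 10) · (σ_p/p) = 2.1715 × 8.8/47.39 = 2.1715 × 0.18569 = 0.40323.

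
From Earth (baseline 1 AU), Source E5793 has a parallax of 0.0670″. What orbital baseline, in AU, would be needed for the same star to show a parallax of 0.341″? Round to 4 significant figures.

Parallax scales linearly with baseline: p ∝ B, so B = p_target / p_Earth × 1 AU.
B = 0.341 / 0.0670 = 5.0896 AU.

5.090 AU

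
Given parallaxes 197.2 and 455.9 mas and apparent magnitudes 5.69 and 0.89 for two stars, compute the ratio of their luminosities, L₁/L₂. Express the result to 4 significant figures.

L₁/L₂ = 0.06426

d₁ = 1/p₁ = 1/0.1972″ = 5.071 pc; d₂ = 1/p₂ = 1/0.4559″ = 2.1935 pc.
M₁ = m₁ − 5 log₁₀ d₁ + 5 = 5.69 − 3.5255 + 5 = 7.1645.
M₂ = 0.89 − 1.7057 + 5 = 4.1843.
L₁/L₂ = 10^(0.4(M₂ − M₁)) = 10^(0.4 × (-2.9802)) = 10^(-1.19208) = 0.064257.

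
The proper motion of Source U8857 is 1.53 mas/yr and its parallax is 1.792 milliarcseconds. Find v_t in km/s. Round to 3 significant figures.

d = 1/p = 1/0.001792″ = 558.04 pc.
μ = 1.53 mas/yr = 0.00153 ″/yr.
v_t = 4.74 × μ × d = 4.74 × 0.00153 × 558.04 = 4.047 km/s.

4.05 km/s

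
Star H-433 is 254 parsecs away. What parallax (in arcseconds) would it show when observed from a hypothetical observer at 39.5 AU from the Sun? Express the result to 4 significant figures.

p (arcsec) = B (AU) / d (pc).
p = 39.5 / 254 = 0.15551 arcsec.

0.1555 arcsec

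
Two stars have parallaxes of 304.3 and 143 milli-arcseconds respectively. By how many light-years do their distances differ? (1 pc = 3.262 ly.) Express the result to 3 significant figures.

d_A = 1/0.3043″ = 3.2862 pc; d_B = 1/0.1430″ = 6.993 pc.
|d_B − d_A| = |6.993 − 3.2862| = 3.7068 pc = 3.7068 × 3.262 ly = 12.092 ly.

12.1 ly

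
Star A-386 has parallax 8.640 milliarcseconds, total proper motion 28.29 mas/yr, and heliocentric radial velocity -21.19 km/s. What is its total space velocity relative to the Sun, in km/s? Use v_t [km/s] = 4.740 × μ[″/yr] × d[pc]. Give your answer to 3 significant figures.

d = 1/p = 1/0.008640″ = 115.74 pc.
μ = 28.29 mas/yr = 0.02829 ″/yr.
v_t = 4.740 μ d = 4.740 × 0.02829 × 115.74 = 15.52 km/s.
v = √(v_r² + v_t²) = √((-21.19)² + 15.52²) = √689.887 = 26.266 km/s.

26.3 km/s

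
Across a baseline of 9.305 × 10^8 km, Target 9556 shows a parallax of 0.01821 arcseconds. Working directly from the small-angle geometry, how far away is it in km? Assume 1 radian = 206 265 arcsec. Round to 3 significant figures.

θ = 0.01821″ = 0.01821/206265 = 8.8284 × 10^-8 rad.
d = B/θ = (9.305 × 10^8) / (8.8284 × 10^-8) = 1.0540 × 10^16 km.

1.05 × 10^16 km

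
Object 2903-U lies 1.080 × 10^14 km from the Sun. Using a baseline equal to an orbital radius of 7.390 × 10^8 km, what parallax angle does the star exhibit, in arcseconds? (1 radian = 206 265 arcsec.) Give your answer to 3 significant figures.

θ ≈ B/d = (7.390 × 10^8) / (1.080 × 10^14) = 6.8426 × 10^-6 rad.
In arcseconds: 6.8426 × 10^-6 × 206265 = 1.4114″.

1.41 arcsec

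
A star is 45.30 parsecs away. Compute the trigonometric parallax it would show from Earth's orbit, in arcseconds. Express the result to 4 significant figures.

p = 1/d = 1/45.3 = 0.022075 arcsec.

0.02208 arcsec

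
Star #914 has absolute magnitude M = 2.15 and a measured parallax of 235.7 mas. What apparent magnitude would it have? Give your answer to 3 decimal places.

m = 0.288

d = 1/p = 1/0.2357″ = 4.2427 pc.
m − M = 5 log₁₀ d − 5 = 5 log₁₀(4.2427) − 5 = 3.1382 − 5 = -1.8618.
m = M + (m − M) = 2.15 + (-1.8618) = 0.288.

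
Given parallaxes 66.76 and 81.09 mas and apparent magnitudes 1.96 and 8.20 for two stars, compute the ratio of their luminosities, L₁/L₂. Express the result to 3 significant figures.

L₁/L₂ = 462

d₁ = 1/p₁ = 1/0.06676″ = 14.979 pc; d₂ = 1/p₂ = 1/0.08109″ = 12.332 pc.
M₁ = m₁ − 5 log₁₀ d₁ + 5 = 1.96 − 5.8774 + 5 = 1.0826.
M₂ = 8.20 − 5.4552 + 5 = 7.7448.
L₁/L₂ = 10^(0.4(M₂ − M₁)) = 10^(0.4 × 6.6622) = 10^2.66488 = 462.25.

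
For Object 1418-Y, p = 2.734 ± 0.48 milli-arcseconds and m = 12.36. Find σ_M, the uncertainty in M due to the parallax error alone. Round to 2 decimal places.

σ_M = 0.38 mag

M = m − 5 log₁₀ d + 5 = m + 5 log₁₀ p + 5, so ∂M/∂p = 5/(p ln 10).
σ_M = (5/ln 10) · (σ_p/p) = 2.1715 × 0.48/2.734 = 2.1715 × 0.17557 = 0.38125.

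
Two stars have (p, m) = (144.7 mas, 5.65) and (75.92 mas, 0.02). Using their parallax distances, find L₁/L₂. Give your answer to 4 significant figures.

d₁ = 1/p₁ = 1/0.1447″ = 6.9109 pc; d₂ = 1/p₂ = 1/0.07592″ = 13.172 pc.
M₁ = m₁ − 5 log₁₀ d₁ + 5 = 5.65 − 4.1977 + 5 = 6.4523.
M₂ = 0.02 − 5.5983 + 5 = -0.5783.
L₁/L₂ = 10^(0.4(M₂ − M₁)) = 10^(0.4 × (-7.0306)) = 10^(-2.81224) = 0.0015408.

L₁/L₂ = 0.001541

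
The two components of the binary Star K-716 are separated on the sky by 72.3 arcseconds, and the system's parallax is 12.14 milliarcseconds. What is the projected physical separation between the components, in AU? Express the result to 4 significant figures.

d = 1/p = 1/0.01214″ = 82.372 pc.
At distance d (pc), an angle of θ arcsec spans θ·d AU: s = 72.3 × 82.372 = 5955.5 AU.

5956 AU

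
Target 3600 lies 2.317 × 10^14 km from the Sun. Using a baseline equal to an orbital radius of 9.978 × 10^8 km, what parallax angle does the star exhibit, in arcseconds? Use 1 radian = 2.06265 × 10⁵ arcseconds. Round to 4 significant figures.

θ ≈ B/d = (9.978 × 10^8) / (2.317 × 10^14) = 4.3064 × 10^-6 rad.
In arcseconds: 4.3064 × 10^-6 × 206265 = 0.88826″.

0.8883 arcsec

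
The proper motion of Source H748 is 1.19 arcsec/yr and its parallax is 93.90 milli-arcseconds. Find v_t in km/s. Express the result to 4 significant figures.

d = 1/p = 1/0.09390″ = 10.65 pc.
v_t = 4.74 × μ × d = 4.74 × 1.19 × 10.65 = 60.072 km/s.

60.07 km/s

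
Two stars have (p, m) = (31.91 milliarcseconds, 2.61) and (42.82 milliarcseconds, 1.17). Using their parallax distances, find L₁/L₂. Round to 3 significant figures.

d₁ = 1/p₁ = 1/0.03191″ = 31.338 pc; d₂ = 1/p₂ = 1/0.04282″ = 23.354 pc.
M₁ = m₁ − 5 log₁₀ d₁ + 5 = 2.61 − 7.4804 + 5 = 0.1296.
M₂ = 1.17 − 6.8418 + 5 = -0.6718.
L₁/L₂ = 10^(0.4(M₂ − M₁)) = 10^(0.4 × (-0.8014)) = 10^(-0.32056) = 0.47801.

L₁/L₂ = 0.478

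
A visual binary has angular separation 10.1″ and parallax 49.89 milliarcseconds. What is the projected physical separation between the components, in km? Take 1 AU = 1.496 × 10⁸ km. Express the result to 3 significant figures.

d = 1/p = 1/0.04989″ = 20.044 pc.
At distance d (pc), an angle of θ arcsec spans θ·d AU: s = 10.1 × 20.044 = 202.44 AU.
= 202.44 × 1.496 × 10⁸ km = 3.0285 × 10^10 km.

3.03 × 10^10 km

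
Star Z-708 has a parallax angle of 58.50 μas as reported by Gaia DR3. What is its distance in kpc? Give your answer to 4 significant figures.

p = 58.50 μas = 0.00005850 arcsec.
d = 1/p = 1/0.00005850 = 17094 pc.
= 17.094 kpc.

17.09 kpc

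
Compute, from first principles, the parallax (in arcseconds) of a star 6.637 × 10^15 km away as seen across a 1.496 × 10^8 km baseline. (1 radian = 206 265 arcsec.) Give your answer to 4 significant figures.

θ ≈ B/d = (1.496 × 10^8) / (6.637 × 10^15) = 2.2540 × 10^-8 rad.
In arcseconds: 2.2540 × 10^-8 × 206265 = 0.0046492″.

0.004649 arcsec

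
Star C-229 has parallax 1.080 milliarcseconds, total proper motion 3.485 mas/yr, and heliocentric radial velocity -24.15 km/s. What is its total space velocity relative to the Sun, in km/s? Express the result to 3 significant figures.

28.6 km/s

d = 1/p = 1/0.001080″ = 925.93 pc.
μ = 3.485 mas/yr = 0.003485 ″/yr.
v_t = 4.740 μ d = 4.740 × 0.003485 × 925.93 = 15.295 km/s.
v = √(v_r² + v_t²) = √((-24.15)² + 15.295²) = √817.16 = 28.586 km/s.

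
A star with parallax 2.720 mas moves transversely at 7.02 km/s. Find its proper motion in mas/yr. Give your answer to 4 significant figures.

d = 1/p = 1/0.002720″ = 367.65 pc.
μ = v_t / (4.74 d) = 7.02 / (4.74 × 367.65) = 7.02 / 1742.7 = 0.0040282 ″/yr = 4.0282 mas/yr.

4.028 mas/yr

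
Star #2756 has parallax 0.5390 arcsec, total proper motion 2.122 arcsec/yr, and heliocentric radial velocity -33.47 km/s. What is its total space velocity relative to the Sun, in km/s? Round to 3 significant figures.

d = 1/p = 1/0.5390″ = 1.8553 pc.
v_t = 4.740 μ d = 4.740 × 2.122 × 1.8553 = 18.661 km/s.
v = √(v_r² + v_t²) = √((-33.47)² + 18.661²) = √1468.47 = 38.321 km/s.

38.3 km/s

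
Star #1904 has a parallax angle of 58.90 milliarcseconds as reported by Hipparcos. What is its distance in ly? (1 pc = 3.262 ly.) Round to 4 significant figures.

p = 58.90 milliarcseconds = 0.05890 arcsec.
d = 1/p = 1/0.05890 = 16.978 pc.
In light-years: 16.978 × 3.262 = 55.382 ly.

55.38 ly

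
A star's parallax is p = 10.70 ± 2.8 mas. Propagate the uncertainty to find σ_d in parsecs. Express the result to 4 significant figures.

24.46 pc

d = 1/p, so σ_d = σ_p / p².
σ_d = 0.00280 / (0.01070)² = 0.00280 / 0.00011449 = 24.456 pc.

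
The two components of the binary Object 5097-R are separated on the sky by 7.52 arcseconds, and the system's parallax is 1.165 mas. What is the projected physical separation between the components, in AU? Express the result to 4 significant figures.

6455 AU

d = 1/p = 1/0.001165″ = 858.37 pc.
At distance d (pc), an angle of θ arcsec spans θ·d AU: s = 7.52 × 858.37 = 6454.9 AU.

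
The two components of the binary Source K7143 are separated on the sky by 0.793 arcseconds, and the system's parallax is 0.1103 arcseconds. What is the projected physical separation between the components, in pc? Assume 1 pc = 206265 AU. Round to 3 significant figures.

3.49 × 10^-5 pc

d = 1/p = 1/0.1103″ = 9.0662 pc.
At distance d (pc), an angle of θ arcsec spans θ·d AU: s = 0.793 × 9.0662 = 7.1895 AU.
= 7.1895 / 206265 = 3.4856 × 10^-5 pc.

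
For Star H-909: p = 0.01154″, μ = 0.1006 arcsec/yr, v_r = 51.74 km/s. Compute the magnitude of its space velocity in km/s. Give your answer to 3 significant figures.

66.2 km/s

d = 1/p = 1/0.01154″ = 86.655 pc.
v_t = 4.740 μ d = 4.740 × 0.1006 × 86.655 = 41.321 km/s.
v = √(v_r² + v_t²) = √(51.74² + 41.321²) = √4384.45 = 66.215 km/s.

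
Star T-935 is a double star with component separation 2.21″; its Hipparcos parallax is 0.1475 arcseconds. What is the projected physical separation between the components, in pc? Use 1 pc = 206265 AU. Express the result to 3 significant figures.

d = 1/p = 1/0.1475″ = 6.7797 pc.
At distance d (pc), an angle of θ arcsec spans θ·d AU: s = 2.21 × 6.7797 = 14.983 AU.
= 14.983 / 206265 = 7.2640 × 10^-5 pc.

7.26 × 10^-5 pc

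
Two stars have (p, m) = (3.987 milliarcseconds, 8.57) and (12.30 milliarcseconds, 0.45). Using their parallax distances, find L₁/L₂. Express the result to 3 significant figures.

L₁/L₂ = 0.00538

d₁ = 1/p₁ = 1/0.003987″ = 250.82 pc; d₂ = 1/p₂ = 1/0.01230″ = 81.301 pc.
M₁ = m₁ − 5 log₁₀ d₁ + 5 = 8.57 − 11.9968 + 5 = 1.5732.
M₂ = 0.45 − 9.5505 + 5 = -4.1005.
L₁/L₂ = 10^(0.4(M₂ − M₁)) = 10^(0.4 × (-5.6737)) = 10^(-2.26948) = 0.0053768.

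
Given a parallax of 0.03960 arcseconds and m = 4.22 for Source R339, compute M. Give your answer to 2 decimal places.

d = 1/p = 1/0.03960″ = 25.253 pc.
m − M = 5 log₁₀(25.253) − 5 = 7.0116 − 5 = 2.0116.
M = m − (m − M) = 4.22 − 2.0116 = 2.21.

M = 2.21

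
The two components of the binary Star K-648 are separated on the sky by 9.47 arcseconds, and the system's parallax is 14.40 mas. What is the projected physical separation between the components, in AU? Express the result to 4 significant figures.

657.6 AU

d = 1/p = 1/0.01440″ = 69.444 pc.
At distance d (pc), an angle of θ arcsec spans θ·d AU: s = 9.47 × 69.444 = 657.63 AU.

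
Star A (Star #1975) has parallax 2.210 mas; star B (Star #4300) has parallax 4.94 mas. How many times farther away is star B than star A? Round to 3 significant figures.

Since d = 1/p, d_B/d_A = p_A/p_B.
= 2.210 / 4.94 = 0.44737.

0.447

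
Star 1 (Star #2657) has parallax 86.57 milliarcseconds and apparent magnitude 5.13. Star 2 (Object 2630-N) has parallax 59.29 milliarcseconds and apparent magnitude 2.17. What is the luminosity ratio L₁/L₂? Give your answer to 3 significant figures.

L₁/L₂ = 0.0307

d₁ = 1/p₁ = 1/0.08657″ = 11.551 pc; d₂ = 1/p₂ = 1/0.05929″ = 16.866 pc.
M₁ = m₁ − 5 log₁₀ d₁ + 5 = 5.13 − 5.3131 + 5 = 4.8169.
M₂ = 2.17 − 6.1351 + 5 = 1.0349.
L₁/L₂ = 10^(0.4(M₂ − M₁)) = 10^(0.4 × (-3.7820)) = 10^(-1.51280) = 0.030704.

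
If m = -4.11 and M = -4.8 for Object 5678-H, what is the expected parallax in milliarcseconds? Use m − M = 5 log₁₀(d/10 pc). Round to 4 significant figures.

m − M = -4.11 − (-4.8) = 0.69.
d = 10^((m−M)/5 + 1) = 10^1.138 = 13.74 pc.
p = 1/d = 1/13.74 = 0.07278 arcsec = 72.78 mas.

72.78 mas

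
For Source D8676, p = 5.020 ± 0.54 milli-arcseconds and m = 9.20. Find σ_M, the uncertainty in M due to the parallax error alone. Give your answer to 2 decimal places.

σ_M = 0.23 mag

M = m − 5 log₁₀ d + 5 = m + 5 log₁₀ p + 5, so ∂M/∂p = 5/(p ln 10).
σ_M = (5/ln 10) · (σ_p/p) = 2.1715 × 0.54/5.020 = 2.1715 × 0.10757 = 0.23359.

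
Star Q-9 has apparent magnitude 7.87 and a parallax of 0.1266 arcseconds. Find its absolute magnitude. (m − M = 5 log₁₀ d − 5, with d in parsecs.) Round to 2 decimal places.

d = 1/p = 1/0.1266″ = 7.8989 pc.
m − M = 5 log₁₀(7.8989) − 5 = 4.4878 − 5 = -0.5122.
M = m − (m − M) = 7.87 − (-0.5122) = 8.38.

M = 8.38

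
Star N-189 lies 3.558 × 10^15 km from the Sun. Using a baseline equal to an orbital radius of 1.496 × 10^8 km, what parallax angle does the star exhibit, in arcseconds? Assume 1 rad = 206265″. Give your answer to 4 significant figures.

0.008673 arcsec

θ ≈ B/d = (1.496 × 10^8) / (3.558 × 10^15) = 4.2046 × 10^-8 rad.
In arcseconds: 4.2046 × 10^-8 × 206265 = 0.0086726″.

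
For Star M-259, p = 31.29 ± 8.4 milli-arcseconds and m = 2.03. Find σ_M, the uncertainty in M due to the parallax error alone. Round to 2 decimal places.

M = m − 5 log₁₀ d + 5 = m + 5 log₁₀ p + 5, so ∂M/∂p = 5/(p ln 10).
σ_M = (5/ln 10) · (σ_p/p) = 2.1715 × 8.4/31.29 = 2.1715 × 0.26846 = 0.58296.

σ_M = 0.58 mag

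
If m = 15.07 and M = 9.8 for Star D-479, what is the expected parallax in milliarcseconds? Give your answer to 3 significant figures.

8.83 mas

m − M = 15.07 − 9.8 = 5.27.
d = 10^((m−M)/5 + 1) = 10^2.054 = 113.24 pc.
p = 1/d = 1/113.24 = 0.0088308 arcsec = 8.8308 mas.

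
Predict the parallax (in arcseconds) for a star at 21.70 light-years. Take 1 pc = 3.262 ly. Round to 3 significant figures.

d = 21.70 ly ÷ 3.262 = 6.6524 pc.
p = 1/d = 1/6.6524 = 0.15032 arcsec.

0.150 arcsec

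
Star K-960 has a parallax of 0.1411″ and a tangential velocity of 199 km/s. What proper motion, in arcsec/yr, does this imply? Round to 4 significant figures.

d = 1/p = 1/0.1411″ = 7.0872 pc.
μ = v_t / (4.74 d) = 199 / (4.74 × 7.0872) = 199 / 33.593 = 5.9239 ″/yr.

5.924 arcsec/yr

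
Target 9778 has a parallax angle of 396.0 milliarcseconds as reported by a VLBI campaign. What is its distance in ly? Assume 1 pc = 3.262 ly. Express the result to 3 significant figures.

8.24 ly

p = 396.0 milliarcseconds = 0.3960 arcsec.
d = 1/p = 1/0.3960 = 2.5253 pc.
In light-years: 2.5253 × 3.262 = 8.2375 ly.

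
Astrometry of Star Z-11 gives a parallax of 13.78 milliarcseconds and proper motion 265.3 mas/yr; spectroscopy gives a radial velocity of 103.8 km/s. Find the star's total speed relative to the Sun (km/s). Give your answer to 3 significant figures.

d = 1/p = 1/0.01378″ = 72.569 pc.
μ = 265.3 mas/yr = 0.2653 ″/yr.
v_t = 4.740 μ d = 4.740 × 0.2653 × 72.569 = 91.257 km/s.
v = √(v_r² + v_t²) = √(103.8² + 91.257²) = √19102.3 = 138.21 km/s.

138 km/s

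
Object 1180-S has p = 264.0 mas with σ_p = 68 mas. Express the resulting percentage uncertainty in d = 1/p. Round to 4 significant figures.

25.76%

For d = 1/p, |σ_d/d| = |σ_p/p|.
σ_p/p = 68 / 264.0 = 0.25758 = 25.758%.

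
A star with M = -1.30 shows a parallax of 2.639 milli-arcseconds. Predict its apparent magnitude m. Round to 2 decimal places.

d = 1/p = 1/0.002639″ = 378.93 pc.
m − M = 5 log₁₀ d − 5 = 5 log₁₀(378.93) − 5 = 12.8928 − 5 = 7.8928.
m = M + (m − M) = -1.30 + 7.8928 = 6.59.

m = 6.59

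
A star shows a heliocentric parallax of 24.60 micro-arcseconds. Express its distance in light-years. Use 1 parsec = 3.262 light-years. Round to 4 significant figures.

p = 24.60 micro-arcseconds = 0.00002460 arcsec.
d = 1/p = 1/0.00002460 = 40650 pc.
In light-years: 40650 × 3.262 = 1.3260 × 10^5 ly.

132600 light years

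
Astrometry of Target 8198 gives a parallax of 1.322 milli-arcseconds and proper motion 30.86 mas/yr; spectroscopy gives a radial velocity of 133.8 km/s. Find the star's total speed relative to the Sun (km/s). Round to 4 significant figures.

173.6 km/s

d = 1/p = 1/0.001322″ = 756.43 pc.
μ = 30.86 mas/yr = 0.03086 ″/yr.
v_t = 4.740 μ d = 4.740 × 0.03086 × 756.43 = 110.65 km/s.
v = √(v_r² + v_t²) = √(133.8² + 110.65²) = √30145.9 = 173.63 km/s.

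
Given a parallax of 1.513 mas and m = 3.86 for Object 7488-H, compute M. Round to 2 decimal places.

M = -5.24

d = 1/p = 1/0.001513″ = 660.94 pc.
m − M = 5 log₁₀(660.94) − 5 = 14.1008 − 5 = 9.1008.
M = m − (m − M) = 3.86 − 9.1008 = -5.24.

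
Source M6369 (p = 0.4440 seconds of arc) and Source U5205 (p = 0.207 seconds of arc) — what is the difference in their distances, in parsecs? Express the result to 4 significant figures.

2.579 pc

d_A = 1/0.4440″ = 2.2523 pc; d_B = 1/0.2070″ = 4.8309 pc.
|d_B − d_A| = |4.8309 − 2.2523| = 2.5786 pc.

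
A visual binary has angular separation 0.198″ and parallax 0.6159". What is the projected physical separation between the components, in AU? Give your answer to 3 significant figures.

0.321 AU

d = 1/p = 1/0.6159″ = 1.6236 pc.
At distance d (pc), an angle of θ arcsec spans θ·d AU: s = 0.198 × 1.6236 = 0.32147 AU.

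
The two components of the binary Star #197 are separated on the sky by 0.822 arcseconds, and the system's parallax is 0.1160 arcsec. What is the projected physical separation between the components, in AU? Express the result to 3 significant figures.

d = 1/p = 1/0.1160″ = 8.6207 pc.
At distance d (pc), an angle of θ arcsec spans θ·d AU: s = 0.822 × 8.6207 = 7.0862 AU.

7.09 AU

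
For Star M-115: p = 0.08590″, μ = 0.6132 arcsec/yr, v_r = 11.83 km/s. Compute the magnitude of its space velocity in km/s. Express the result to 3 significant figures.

d = 1/p = 1/0.08590″ = 11.641 pc.
v_t = 4.740 μ d = 4.740 × 0.6132 × 11.641 = 33.835 km/s.
v = √(v_r² + v_t²) = √(11.83² + 33.835²) = √1284.76 = 35.844 km/s.

35.8 km/s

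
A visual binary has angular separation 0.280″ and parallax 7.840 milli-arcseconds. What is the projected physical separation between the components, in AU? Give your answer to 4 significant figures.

35.71 AU

d = 1/p = 1/0.007840″ = 127.55 pc.
At distance d (pc), an angle of θ arcsec spans θ·d AU: s = 0.280 × 127.55 = 35.714 AU.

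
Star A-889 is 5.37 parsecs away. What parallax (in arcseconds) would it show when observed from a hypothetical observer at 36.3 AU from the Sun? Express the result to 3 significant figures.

p (arcsec) = B (AU) / d (pc).
p = 36.3 / 5.37 = 6.7598 arcsec.

6.76 arcsec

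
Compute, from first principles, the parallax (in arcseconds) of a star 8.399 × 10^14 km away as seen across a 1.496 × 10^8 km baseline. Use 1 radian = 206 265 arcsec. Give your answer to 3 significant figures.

0.0367 arcsec

θ ≈ B/d = (1.496 × 10^8) / (8.399 × 10^14) = 1.7812 × 10^-7 rad.
In arcseconds: 1.7812 × 10^-7 × 206265 = 0.03674″.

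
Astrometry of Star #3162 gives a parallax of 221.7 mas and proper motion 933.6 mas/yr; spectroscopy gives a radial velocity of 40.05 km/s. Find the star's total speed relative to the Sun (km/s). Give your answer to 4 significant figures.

44.75 km/s

d = 1/p = 1/0.2217″ = 4.5106 pc.
μ = 933.6 mas/yr = 0.9336 ″/yr.
v_t = 4.740 μ d = 4.740 × 0.9336 × 4.5106 = 19.961 km/s.
v = √(v_r² + v_t²) = √(40.05² + 19.961²) = √2002.44 = 44.749 km/s.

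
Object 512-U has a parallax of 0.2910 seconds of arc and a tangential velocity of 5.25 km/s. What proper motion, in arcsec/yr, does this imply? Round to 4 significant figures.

d = 1/p = 1/0.2910″ = 3.4364 pc.
μ = v_t / (4.74 d) = 5.25 / (4.74 × 3.4364) = 5.25 / 16.289 = 0.3223 ″/yr.

0.3223 arcsec/yr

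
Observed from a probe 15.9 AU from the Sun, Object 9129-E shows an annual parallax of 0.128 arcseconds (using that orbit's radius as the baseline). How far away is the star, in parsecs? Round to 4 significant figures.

With baseline B (in AU) and parallax p (in arcsec), d = B/p parsecs.
d = 15.9 / 0.128 = 124.22 pc.

124.2 pc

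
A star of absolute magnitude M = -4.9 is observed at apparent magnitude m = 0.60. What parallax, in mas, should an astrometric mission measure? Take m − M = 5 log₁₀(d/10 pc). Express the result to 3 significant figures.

7.94 mas

m − M = 0.60 − (-4.9) = 5.50.
d = 10^((m−M)/5 + 1) = 10^2.100 = 125.89 pc.
p = 1/d = 1/125.89 = 0.0079434 arcsec = 7.9434 mas.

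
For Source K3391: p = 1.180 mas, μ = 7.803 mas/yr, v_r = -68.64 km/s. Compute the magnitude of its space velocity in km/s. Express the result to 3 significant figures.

d = 1/p = 1/0.001180″ = 847.46 pc.
μ = 7.803 mas/yr = 0.007803 ″/yr.
v_t = 4.740 μ d = 4.740 × 0.007803 × 847.46 = 31.344 km/s.
v = √(v_r² + v_t²) = √((-68.64)² + 31.344²) = √5693.9 = 75.458 km/s.

75.5 km/s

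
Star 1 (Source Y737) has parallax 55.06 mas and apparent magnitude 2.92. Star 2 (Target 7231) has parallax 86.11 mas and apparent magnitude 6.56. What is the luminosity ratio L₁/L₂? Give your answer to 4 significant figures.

L₁/L₂ = 69.89

d₁ = 1/p₁ = 1/0.05506″ = 18.162 pc; d₂ = 1/p₂ = 1/0.08611″ = 11.613 pc.
M₁ = m₁ − 5 log₁₀ d₁ + 5 = 2.92 − 6.2958 + 5 = 1.6242.
M₂ = 6.56 − 5.3247 + 5 = 6.2353.
L₁/L₂ = 10^(0.4(M₂ − M₁)) = 10^(0.4 × 4.6111) = 10^1.84444 = 69.894.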